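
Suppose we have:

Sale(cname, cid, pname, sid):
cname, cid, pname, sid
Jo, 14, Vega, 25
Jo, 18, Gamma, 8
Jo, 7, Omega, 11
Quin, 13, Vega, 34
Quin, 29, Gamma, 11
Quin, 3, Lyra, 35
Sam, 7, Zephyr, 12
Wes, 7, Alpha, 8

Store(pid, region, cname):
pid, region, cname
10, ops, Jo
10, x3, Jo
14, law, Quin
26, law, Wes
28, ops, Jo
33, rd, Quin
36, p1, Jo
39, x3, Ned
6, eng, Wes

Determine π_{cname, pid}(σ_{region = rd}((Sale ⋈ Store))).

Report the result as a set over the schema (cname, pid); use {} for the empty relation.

Joining Sale and Store on cname yields {(Jo, 14, Vega, 25, 10, ops), (Jo, 14, Vega, 25, 10, x3), (Jo, 14, Vega, 25, 28, ops), (Jo, 14, Vega, 25, 36, p1), (Jo, 18, Gamma, 8, 10, ops), (Jo, 18, Gamma, 8, 10, x3), (Jo, 18, Gamma, 8, 28, ops), (Jo, 18, Gamma, 8, 36, p1), (Jo, 7, Omega, 11, 10, ops), (Jo, 7, Omega, 11, 10, x3), (Jo, 7, Omega, 11, 28, ops), (Jo, 7, Omega, 11, 36, p1), (Quin, 13, Vega, 34, 14, law), (Quin, 13, Vega, 34, 33, rd), (Quin, 29, Gamma, 11, 14, law), (Quin, 29, Gamma, 11, 33, rd), (Quin, 3, Lyra, 35, 14, law), (Quin, 3, Lyra, 35, 33, rd), (Wes, 7, Alpha, 8, 26, law), (Wes, 7, Alpha, 8, 6, eng)}.
Selection region = rd: {(Quin, 13, Vega, 34, 33, rd), (Quin, 29, Gamma, 11, 33, rd), (Quin, 3, Lyra, 35, 33, rd)}
π_{cname, pid} gives {(Quin, 33)} (2 duplicate(s) eliminated).

{(Quin, 33)}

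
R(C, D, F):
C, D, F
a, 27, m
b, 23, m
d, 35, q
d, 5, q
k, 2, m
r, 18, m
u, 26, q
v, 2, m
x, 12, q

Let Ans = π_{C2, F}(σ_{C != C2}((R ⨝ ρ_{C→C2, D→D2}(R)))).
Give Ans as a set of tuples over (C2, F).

{(a, m), (b, m), (d, q), (k, m), (r, m), (u, q), (v, m), (x, q)}

ρ[C→C2, D→D2]: schema becomes (C2, D2, F); tuples unchanged.
Natural join on F: {(a, 27, m, a, 27), (a, 27, m, b, 23), (a, 27, m, k, 2), (a, 27, m, r, 18), (a, 27, m, v, 2), (b, 23, m, a, 27), (b, 23, m, b, 23), (b, 23, m, k, 2), (b, 23, m, r, 18), (b, 23, m, v, 2), (d, 35, q, d, 35), (d, 35, q, d, 5), (d, 35, q, u, 26), (d, 35, q, x, 12), (d, 5, q, d, 35), (d, 5, q, d, 5), (d, 5, q, u, 26), (d, 5, q, x, 12), (k, 2, m, a, 27), (k, 2, m, b, 23), (k, 2, m, k, 2), (k, 2, m, r, 18), (k, 2, m, v, 2), (r, 18, m, a, 27), (r, 18, m, b, 23), (r, 18, m, k, 2), (r, 18, m, r, 18), (r, 18, m, v, 2), (u, 26, q, d, 35), (u, 26, q, d, 5), (u, 26, q, u, 26), (u, 26, q, x, 12), (v, 2, m, a, 27), (v, 2, m, b, 23), (v, 2, m, k, 2), (v, 2, m, r, 18), (v, 2, m, v, 2), (x, 12, q, d, 35), (x, 12, q, d, 5), (x, 12, q, u, 26), (x, 12, q, x, 12)}
σ[C != C2]: keep tuples satisfying C != C2 → {(a, 27, m, b, 23), (a, 27, m, k, 2), (a, 27, m, r, 18), (a, 27, m, v, 2), (b, 23, m, a, 27), (b, 23, m, k, 2), (b, 23, m, r, 18), (b, 23, m, v, 2), (d, 35, q, u, 26), (d, 35, q, x, 12), (d, 5, q, u, 26), (d, 5, q, x, 12), (k, 2, m, a, 27), (k, 2, m, b, 23), (k, 2, m, r, 18), (k, 2, m, v, 2), (r, 18, m, a, 27), (r, 18, m, b, 23), (r, 18, m, k, 2), (r, 18, m, v, 2), (u, 26, q, d, 35), (u, 26, q, d, 5), (u, 26, q, x, 12), (v, 2, m, a, 27), (v, 2, m, b, 23), (v, 2, m, k, 2), (v, 2, m, r, 18), (x, 12, q, d, 35), (x, 12, q, d, 5), (x, 12, q, u, 26)}
π[C2, F]: project onto (C2, F) (22 duplicate(s) eliminated) → {(a, m), (b, m), (d, q), (k, m), (r, m), (u, q), (v, m), (x, q)}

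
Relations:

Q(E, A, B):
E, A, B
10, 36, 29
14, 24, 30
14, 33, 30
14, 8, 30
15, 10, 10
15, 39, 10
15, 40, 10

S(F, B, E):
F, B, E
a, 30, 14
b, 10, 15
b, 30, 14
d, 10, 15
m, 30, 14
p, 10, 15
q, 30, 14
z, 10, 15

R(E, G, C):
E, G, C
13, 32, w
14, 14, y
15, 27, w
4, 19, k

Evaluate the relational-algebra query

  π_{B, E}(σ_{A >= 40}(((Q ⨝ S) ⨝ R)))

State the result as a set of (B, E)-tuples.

Natural join on E, B: {(14, 24, 30, a), (14, 24, 30, b), (14, 24, 30, m), (14, 24, 30, q), (14, 33, 30, a), (14, 33, 30, b), (14, 33, 30, m), (14, 33, 30, q), (14, 8, 30, a), (14, 8, 30, b), (14, 8, 30, m), (14, 8, 30, q), (15, 10, 10, b), (15, 10, 10, d), (15, 10, 10, p), (15, 10, 10, z), (15, 39, 10, b), (15, 39, 10, d), (15, 39, 10, p), (15, 39, 10, z), (15, 40, 10, b), (15, 40, 10, d), (15, 40, 10, p), (15, 40, 10, z)}
Natural join on E: {(14, 24, 30, a, 14, y), (14, 24, 30, b, 14, y), (14, 24, 30, m, 14, y), (14, 24, 30, q, 14, y), (14, 33, 30, a, 14, y), (14, 33, 30, b, 14, y), (14, 33, 30, m, 14, y), (14, 33, 30, q, 14, y), (14, 8, 30, a, 14, y), (14, 8, 30, b, 14, y), (14, 8, 30, m, 14, y), (14, 8, 30, q, 14, y), (15, 10, 10, b, 27, w), (15, 10, 10, d, 27, w), (15, 10, 10, p, 27, w), (15, 10, 10, z, 27, w), (15, 39, 10, b, 27, w), (15, 39, 10, d, 27, w), (15, 39, 10, p, 27, w), (15, 39, 10, z, 27, w), (15, 40, 10, b, 27, w), (15, 40, 10, d, 27, w), (15, 40, 10, p, 27, w), (15, 40, 10, z, 27, w)}
Filtering on A >= 40 leaves {(15, 40, 10, b, 27, w), (15, 40, 10, d, 27, w), (15, 40, 10, p, 27, w), (15, 40, 10, z, 27, w)}.
π[B, E]: project onto (B, E) (3 duplicate(s) eliminated) → {(10, 15)}

{(10, 15)}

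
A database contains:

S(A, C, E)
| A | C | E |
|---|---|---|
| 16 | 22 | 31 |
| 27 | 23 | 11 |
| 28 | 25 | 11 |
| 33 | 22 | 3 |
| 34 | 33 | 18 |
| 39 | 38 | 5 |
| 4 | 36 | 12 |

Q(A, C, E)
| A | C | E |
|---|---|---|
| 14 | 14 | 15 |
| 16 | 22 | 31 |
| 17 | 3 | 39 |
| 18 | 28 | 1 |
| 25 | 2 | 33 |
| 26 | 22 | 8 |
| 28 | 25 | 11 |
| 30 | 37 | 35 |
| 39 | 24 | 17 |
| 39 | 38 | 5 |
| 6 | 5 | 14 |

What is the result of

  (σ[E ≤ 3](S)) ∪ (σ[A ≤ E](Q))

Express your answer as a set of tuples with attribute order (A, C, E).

Filtering on E ≤ 3 leaves {(33, 22, 3)}.
Filtering on A ≤ E leaves {(14, 14, 15), (16, 22, 31), (17, 3, 39), (25, 2, 33), (30, 37, 35), (6, 5, 14)}.
Union: {(33, 22, 3)} with {(14, 14, 15), (16, 22, 31), (17, 3, 39), (25, 2, 33), (30, 37, 35), (6, 5, 14)} → {(14, 14, 15), (16, 22, 31), (17, 3, 39), (25, 2, 33), (30, 37, 35), (33, 22, 3), (6, 5, 14)}

{(14, 14, 15), (16, 22, 31), (17, 3, 39), (25, 2, 33), (30, 37, 35), (33, 22, 3), (6, 5, 14)}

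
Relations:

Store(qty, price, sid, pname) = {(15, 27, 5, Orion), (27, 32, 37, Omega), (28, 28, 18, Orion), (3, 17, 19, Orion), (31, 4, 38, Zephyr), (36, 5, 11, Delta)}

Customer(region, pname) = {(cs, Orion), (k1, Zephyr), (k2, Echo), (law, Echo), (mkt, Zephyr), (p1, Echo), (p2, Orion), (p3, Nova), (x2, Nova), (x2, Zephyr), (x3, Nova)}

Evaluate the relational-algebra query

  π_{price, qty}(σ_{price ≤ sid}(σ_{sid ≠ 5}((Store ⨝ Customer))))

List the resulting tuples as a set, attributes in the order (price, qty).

Joining Store and Customer on pname yields {(15, 27, 5, Orion, cs), (15, 27, 5, Orion, p2), (28, 28, 18, Orion, cs), (28, 28, 18, Orion, p2), (3, 17, 19, Orion, cs), (3, 17, 19, Orion, p2), (31, 4, 38, Zephyr, k1), (31, 4, 38, Zephyr, mkt), (31, 4, 38, Zephyr, x2)}.
Apply σ_{sid ≠ 5}; surviving tuples: {(28, 28, 18, Orion, cs), (28, 28, 18, Orion, p2), (3, 17, 19, Orion, cs), (3, 17, 19, Orion, p2), (31, 4, 38, Zephyr, k1), (31, 4, 38, Zephyr, mkt), (31, 4, 38, Zephyr, x2)}
Apply σ_{price ≤ sid}; surviving tuples: {(3, 17, 19, Orion, cs), (3, 17, 19, Orion, p2), (31, 4, 38, Zephyr, k1), (31, 4, 38, Zephyr, mkt), (31, 4, 38, Zephyr, x2)}
Projecting to price, qty (3 duplicate(s) eliminated): {(17, 3), (4, 31)}

{(17, 3), (4, 31)}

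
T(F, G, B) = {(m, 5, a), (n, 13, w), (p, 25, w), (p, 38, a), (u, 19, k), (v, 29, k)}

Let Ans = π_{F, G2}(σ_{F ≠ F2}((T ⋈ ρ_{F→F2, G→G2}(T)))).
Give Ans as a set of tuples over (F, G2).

{(m, 38), (n, 25), (p, 13), (p, 5), (u, 29), (v, 19)}

ρ[F→F2, G→G2]: schema becomes (F2, G2, B); tuples unchanged.
T ⋈ ρ_{F→F2, G→G2}(T) (natural join on B): {(m, 5, a, m, 5), (m, 5, a, p, 38), (n, 13, w, n, 13), (n, 13, w, p, 25), (p, 25, w, n, 13), (p, 25, w, p, 25), (p, 38, a, m, 5), (p, 38, a, p, 38), (u, 19, k, u, 19), (u, 19, k, v, 29), (v, 29, k, u, 19), (v, 29, k, v, 29)}
Filtering on F ≠ F2 leaves {(m, 5, a, p, 38), (n, 13, w, p, 25), (p, 25, w, n, 13), (p, 38, a, m, 5), (u, 19, k, v, 29), (v, 29, k, u, 19)}.
π[F, G2]: project onto (F, G2) → {(m, 38), (n, 25), (p, 13), (p, 5), (u, 29), (v, 19)}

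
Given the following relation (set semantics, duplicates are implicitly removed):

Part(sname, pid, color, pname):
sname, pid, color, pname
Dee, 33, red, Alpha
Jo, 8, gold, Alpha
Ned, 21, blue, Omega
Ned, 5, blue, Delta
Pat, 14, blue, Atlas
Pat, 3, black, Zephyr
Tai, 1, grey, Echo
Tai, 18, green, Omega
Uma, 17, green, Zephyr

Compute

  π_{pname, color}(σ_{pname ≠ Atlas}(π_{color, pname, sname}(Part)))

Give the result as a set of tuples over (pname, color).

Projecting to color, pname, sname: {(black, Zephyr, Pat), (blue, Atlas, Pat), (blue, Delta, Ned), (blue, Omega, Ned), (gold, Alpha, Jo), (green, Omega, Tai), (green, Zephyr, Uma), (grey, Echo, Tai), (red, Alpha, Dee)}
Selection pname ≠ Atlas: {(black, Zephyr, Pat), (blue, Delta, Ned), (blue, Omega, Ned), (gold, Alpha, Jo), (green, Omega, Tai), (green, Zephyr, Uma), (grey, Echo, Tai), (red, Alpha, Dee)}
Projecting to pname, color: {(Alpha, gold), (Alpha, red), (Delta, blue), (Echo, grey), (Omega, blue), (Omega, green), (Zephyr, black), (Zephyr, green)}

{(Alpha, gold), (Alpha, red), (Delta, blue), (Echo, grey), (Omega, blue), (Omega, green), (Zephyr, black), (Zephyr, green)}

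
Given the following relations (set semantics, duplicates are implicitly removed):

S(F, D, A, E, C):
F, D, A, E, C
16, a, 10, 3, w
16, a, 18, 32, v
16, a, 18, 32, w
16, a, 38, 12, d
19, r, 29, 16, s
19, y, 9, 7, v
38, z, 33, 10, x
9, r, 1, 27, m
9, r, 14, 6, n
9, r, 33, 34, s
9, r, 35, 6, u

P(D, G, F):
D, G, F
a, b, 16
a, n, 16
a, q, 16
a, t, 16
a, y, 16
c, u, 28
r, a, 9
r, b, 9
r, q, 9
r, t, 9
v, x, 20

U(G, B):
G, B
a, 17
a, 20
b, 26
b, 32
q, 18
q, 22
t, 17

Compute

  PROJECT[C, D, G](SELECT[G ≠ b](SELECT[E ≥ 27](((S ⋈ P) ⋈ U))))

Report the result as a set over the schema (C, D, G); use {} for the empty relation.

{(m, r, a), (m, r, q), (m, r, t), (s, r, a), (s, r, q), (s, r, t), (v, a, q), (v, a, t), (w, a, q), (w, a, t)}

S ⋈ P (natural join on F, D): {(16, a, 10, 3, w, b), (16, a, 10, 3, w, n), (16, a, 10, 3, w, q), (16, a, 10, 3, w, t), (16, a, 10, 3, w, y), (16, a, 18, 32, v, b), (16, a, 18, 32, v, n), (16, a, 18, 32, v, q), (16, a, 18, 32, v, t), (16, a, 18, 32, v, y), (16, a, 18, 32, w, b), (16, a, 18, 32, w, n), (16, a, 18, 32, w, q), (16, a, 18, 32, w, t), (16, a, 18, 32, w, y), (16, a, 38, 12, d, b), (16, a, 38, 12, d, n), (16, a, 38, 12, d, q), (16, a, 38, 12, d, t), (16, a, 38, 12, d, y), (9, r, 1, 27, m, a), (9, r, 1, 27, m, b), (9, r, 1, 27, m, q), (9, r, 1, 27, m, t), (9, r, 14, 6, n, a), (9, r, 14, 6, n, b), (9, r, 14, 6, n, q), (9, r, 14, 6, n, t), (9, r, 33, 34, s, a), (9, r, 33, 34, s, b), (9, r, 33, 34, s, q), (9, r, 33, 34, s, t), (9, r, 35, 6, u, a), (9, r, 35, 6, u, b), (9, r, 35, 6, u, q), (9, r, 35, 6, u, t)}
(S ⋈ P) ⋈ U (natural join on G): {(16, a, 10, 3, w, b, 26), (16, a, 10, 3, w, b, 32), (16, a, 10, 3, w, q, 18), (16, a, 10, 3, w, q, 22), (16, a, 10, 3, w, t, 17), (16, a, 18, 32, v, b, 26), (16, a, 18, 32, v, b, 32), (16, a, 18, 32, v, q, 18), (16, a, 18, 32, v, q, 22), (16, a, 18, 32, v, t, 17), (16, a, 18, 32, w, b, 26), (16, a, 18, 32, w, b, 32), (16, a, 18, 32, w, q, 18), (16, a, 18, 32, w, q, 22), (16, a, 18, 32, w, t, 17), (16, a, 38, 12, d, b, 26), (16, a, 38, 12, d, b, 32), (16, a, 38, 12, d, q, 18), (16, a, 38, 12, d, q, 22), (16, a, 38, 12, d, t, 17), (9, r, 1, 27, m, a, 17), (9, r, 1, 27, m, a, 20), (9, r, 1, 27, m, b, 26), (9, r, 1, 27, m, b, 32), (9, r, 1, 27, m, q, 18), (9, r, 1, 27, m, q, 22), (9, r, 1, 27, m, t, 17), (9, r, 14, 6, n, a, 17), (9, r, 14, 6, n, a, 20), (9, r, 14, 6, n, b, 26), (9, r, 14, 6, n, b, 32), (9, r, 14, 6, n, q, 18), (9, r, 14, 6, n, q, 22), (9, r, 14, 6, n, t, 17), (9, r, 33, 34, s, a, 17), (9, r, 33, 34, s, a, 20), (9, r, 33, 34, s, b, 26), (9, r, 33, 34, s, b, 32), (9, r, 33, 34, s, q, 18), (9, r, 33, 34, s, q, 22), (9, r, 33, 34, s, t, 17), (9, r, 35, 6, u, a, 17), (9, r, 35, 6, u, a, 20), (9, r, 35, 6, u, b, 26), (9, r, 35, 6, u, b, 32), (9, r, 35, 6, u, q, 18), (9, r, 35, 6, u, q, 22), (9, r, 35, 6, u, t, 17)}
σ[E ≥ 27]: keep tuples satisfying E ≥ 27 → {(16, a, 18, 32, v, b, 26), (16, a, 18, 32, v, b, 32), (16, a, 18, 32, v, q, 18), (16, a, 18, 32, v, q, 22), (16, a, 18, 32, v, t, 17), (16, a, 18, 32, w, b, 26), (16, a, 18, 32, w, b, 32), (16, a, 18, 32, w, q, 18), (16, a, 18, 32, w, q, 22), (16, a, 18, 32, w, t, 17), (9, r, 1, 27, m, a, 17), (9, r, 1, 27, m, a, 20), (9, r, 1, 27, m, b, 26), (9, r, 1, 27, m, b, 32), (9, r, 1, 27, m, q, 18), (9, r, 1, 27, m, q, 22), (9, r, 1, 27, m, t, 17), (9, r, 33, 34, s, a, 17), (9, r, 33, 34, s, a, 20), (9, r, 33, 34, s, b, 26), (9, r, 33, 34, s, b, 32), (9, r, 33, 34, s, q, 18), (9, r, 33, 34, s, q, 22), (9, r, 33, 34, s, t, 17)}
σ[G ≠ b]: keep tuples satisfying G ≠ b → {(16, a, 18, 32, v, q, 18), (16, a, 18, 32, v, q, 22), (16, a, 18, 32, v, t, 17), (16, a, 18, 32, w, q, 18), (16, a, 18, 32, w, q, 22), (16, a, 18, 32, w, t, 17), (9, r, 1, 27, m, a, 17), (9, r, 1, 27, m, a, 20), (9, r, 1, 27, m, q, 18), (9, r, 1, 27, m, q, 22), (9, r, 1, 27, m, t, 17), (9, r, 33, 34, s, a, 17), (9, r, 33, 34, s, a, 20), (9, r, 33, 34, s, q, 18), (9, r, 33, 34, s, q, 22), (9, r, 33, 34, s, t, 17)}
Projecting to C, D, G (6 duplicate(s) eliminated): {(m, r, a), (m, r, q), (m, r, t), (s, r, a), (s, r, q), (s, r, t), (v, a, q), (v, a, t), (w, a, q), (w, a, t)}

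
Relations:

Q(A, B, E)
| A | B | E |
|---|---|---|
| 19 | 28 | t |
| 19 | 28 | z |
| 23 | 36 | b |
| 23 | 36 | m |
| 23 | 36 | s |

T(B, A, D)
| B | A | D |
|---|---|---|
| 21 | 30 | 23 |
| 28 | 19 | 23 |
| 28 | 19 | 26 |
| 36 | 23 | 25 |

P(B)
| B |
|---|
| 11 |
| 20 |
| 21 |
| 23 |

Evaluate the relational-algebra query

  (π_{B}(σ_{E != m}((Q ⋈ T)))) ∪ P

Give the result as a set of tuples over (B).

{11, 20, 21, 23, 28, 36}

Joining Q and T on A, B yields {(19, 28, t, 23), (19, 28, t, 26), (19, 28, z, 23), (19, 28, z, 26), (23, 36, b, 25), (23, 36, m, 25), (23, 36, s, 25)}.
Apply σ_{E != m}; surviving tuples: {(19, 28, t, 23), (19, 28, t, 26), (19, 28, z, 23), (19, 28, z, 26), (23, 36, b, 25), (23, 36, s, 25)}
π_{B} gives {28, 36} (4 duplicate(s) eliminated).
Set union of the two operands is {11, 20, 21, 23, 28, 36}.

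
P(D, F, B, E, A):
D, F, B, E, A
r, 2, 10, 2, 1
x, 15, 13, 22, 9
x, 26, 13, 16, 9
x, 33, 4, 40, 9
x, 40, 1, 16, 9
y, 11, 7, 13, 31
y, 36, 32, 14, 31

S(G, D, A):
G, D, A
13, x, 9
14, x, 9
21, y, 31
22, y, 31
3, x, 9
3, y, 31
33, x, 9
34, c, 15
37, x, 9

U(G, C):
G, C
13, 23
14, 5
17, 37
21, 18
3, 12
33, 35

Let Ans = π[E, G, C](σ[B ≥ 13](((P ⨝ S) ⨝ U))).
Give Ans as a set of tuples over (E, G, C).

P ⋈ S (natural join on D, A): {(x, 15, 13, 22, 9, 13), (x, 15, 13, 22, 9, 14), (x, 15, 13, 22, 9, 3), (x, 15, 13, 22, 9, 33), (x, 15, 13, 22, 9, 37), (x, 26, 13, 16, 9, 13), (x, 26, 13, 16, 9, 14), (x, 26, 13, 16, 9, 3), (x, 26, 13, 16, 9, 33), (x, 26, 13, 16, 9, 37), (x, 33, 4, 40, 9, 13), (x, 33, 4, 40, 9, 14), (x, 33, 4, 40, 9, 3), (x, 33, 4, 40, 9, 33), (x, 33, 4, 40, 9, 37), (x, 40, 1, 16, 9, 13), (x, 40, 1, 16, 9, 14), (x, 40, 1, 16, 9, 3), (x, 40, 1, 16, 9, 33), (x, 40, 1, 16, 9, 37), (y, 11, 7, 13, 31, 21), (y, 11, 7, 13, 31, 22), (y, 11, 7, 13, 31, 3), (y, 36, 32, 14, 31, 21), (y, 36, 32, 14, 31, 22), (y, 36, 32, 14, 31, 3)}
(P ⨝ S) ⋈ U (natural join on G): {(x, 15, 13, 22, 9, 13, 23), (x, 15, 13, 22, 9, 14, 5), (x, 15, 13, 22, 9, 3, 12), (x, 15, 13, 22, 9, 33, 35), (x, 26, 13, 16, 9, 13, 23), (x, 26, 13, 16, 9, 14, 5), (x, 26, 13, 16, 9, 3, 12), (x, 26, 13, 16, 9, 33, 35), (x, 33, 4, 40, 9, 13, 23), (x, 33, 4, 40, 9, 14, 5), (x, 33, 4, 40, 9, 3, 12), (x, 33, 4, 40, 9, 33, 35), (x, 40, 1, 16, 9, 13, 23), (x, 40, 1, 16, 9, 14, 5), (x, 40, 1, 16, 9, 3, 12), (x, 40, 1, 16, 9, 33, 35), (y, 11, 7, 13, 31, 21, 18), (y, 11, 7, 13, 31, 3, 12), (y, 36, 32, 14, 31, 21, 18), (y, 36, 32, 14, 31, 3, 12)}
σ[B ≥ 13]: keep tuples satisfying B ≥ 13 → {(x, 15, 13, 22, 9, 13, 23), (x, 15, 13, 22, 9, 14, 5), (x, 15, 13, 22, 9, 3, 12), (x, 15, 13, 22, 9, 33, 35), (x, 26, 13, 16, 9, 13, 23), (x, 26, 13, 16, 9, 14, 5), (x, 26, 13, 16, 9, 3, 12), (x, 26, 13, 16, 9, 33, 35), (y, 36, 32, 14, 31, 21, 18), (y, 36, 32, 14, 31, 3, 12)}
Projecting to E, G, C: {(14, 21, 18), (14, 3, 12), (16, 13, 23), (16, 14, 5), (16, 3, 12), (16, 33, 35), (22, 13, 23), (22, 14, 5), (22, 3, 12), (22, 33, 35)}

{(14, 21, 18), (14, 3, 12), (16, 13, 23), (16, 14, 5), (16, 3, 12), (16, 33, 35), (22, 13, 23), (22, 14, 5), (22, 3, 12), (22, 33, 35)}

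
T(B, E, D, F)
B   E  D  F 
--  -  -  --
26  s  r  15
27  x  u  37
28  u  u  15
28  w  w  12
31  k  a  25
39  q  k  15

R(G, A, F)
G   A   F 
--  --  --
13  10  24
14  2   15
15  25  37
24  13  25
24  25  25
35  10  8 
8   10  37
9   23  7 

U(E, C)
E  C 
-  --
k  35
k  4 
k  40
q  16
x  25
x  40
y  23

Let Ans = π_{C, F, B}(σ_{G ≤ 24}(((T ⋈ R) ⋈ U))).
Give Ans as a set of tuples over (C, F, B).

{(16, 15, 39), (25, 37, 27), (35, 25, 31), (4, 25, 31), (40, 25, 31), (40, 37, 27)}

Joining T and R on F yields {(26, s, r, 15, 14, 2), (27, x, u, 37, 15, 25), (27, x, u, 37, 8, 10), (28, u, u, 15, 14, 2), (31, k, a, 25, 24, 13), (31, k, a, 25, 24, 25), (39, q, k, 15, 14, 2)}.
Joining (T ⋈ R) and U on E yields {(27, x, u, 37, 15, 25, 25), (27, x, u, 37, 15, 25, 40), (27, x, u, 37, 8, 10, 25), (27, x, u, 37, 8, 10, 40), (31, k, a, 25, 24, 13, 35), (31, k, a, 25, 24, 13, 4), (31, k, a, 25, 24, 13, 40), (31, k, a, 25, 24, 25, 35), (31, k, a, 25, 24, 25, 4), (31, k, a, 25, 24, 25, 40), (39, q, k, 15, 14, 2, 16)}.
Filtering on G ≤ 24 leaves {(27, x, u, 37, 15, 25, 25), (27, x, u, 37, 15, 25, 40), (27, x, u, 37, 8, 10, 25), (27, x, u, 37, 8, 10, 40), (31, k, a, 25, 24, 13, 35), (31, k, a, 25, 24, 13, 4), (31, k, a, 25, 24, 13, 40), (31, k, a, 25, 24, 25, 35), (31, k, a, 25, 24, 25, 4), (31, k, a, 25, 24, 25, 40), (39, q, k, 15, 14, 2, 16)}.
Projecting to C, F, B (5 duplicate(s) eliminated): {(16, 15, 39), (25, 37, 27), (35, 25, 31), (4, 25, 31), (40, 25, 31), (40, 37, 27)}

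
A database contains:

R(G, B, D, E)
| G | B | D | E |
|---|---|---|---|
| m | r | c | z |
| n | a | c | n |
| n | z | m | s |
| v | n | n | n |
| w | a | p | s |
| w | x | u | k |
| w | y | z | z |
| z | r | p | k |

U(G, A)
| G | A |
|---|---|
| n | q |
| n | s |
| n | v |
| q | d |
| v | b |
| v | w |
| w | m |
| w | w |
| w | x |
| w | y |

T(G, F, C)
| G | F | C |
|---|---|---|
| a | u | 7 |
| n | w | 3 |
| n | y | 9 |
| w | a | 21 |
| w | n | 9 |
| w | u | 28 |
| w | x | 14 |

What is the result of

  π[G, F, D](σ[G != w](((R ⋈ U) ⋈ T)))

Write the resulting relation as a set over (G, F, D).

{(n, w, c), (n, w, m), (n, y, c), (n, y, m)}

R ⋈ U (natural join on G): {(n, a, c, n, q), (n, a, c, n, s), (n, a, c, n, v), (n, z, m, s, q), (n, z, m, s, s), (n, z, m, s, v), (v, n, n, n, b), (v, n, n, n, w), (w, a, p, s, m), (w, a, p, s, w), (w, a, p, s, x), (w, a, p, s, y), (w, x, u, k, m), (w, x, u, k, w), (w, x, u, k, x), (w, x, u, k, y), (w, y, z, z, m), (w, y, z, z, w), (w, y, z, z, x), (w, y, z, z, y)}
(R ⋈ U) ⋈ T (natural join on G): {(n, a, c, n, q, w, 3), (n, a, c, n, q, y, 9), (n, a, c, n, s, w, 3), (n, a, c, n, s, y, 9), (n, a, c, n, v, w, 3), (n, a, c, n, v, y, 9), (n, z, m, s, q, w, 3), (n, z, m, s, q, y, 9), (n, z, m, s, s, w, 3), (n, z, m, s, s, y, 9), (n, z, m, s, v, w, 3), (n, z, m, s, v, y, 9), (w, a, p, s, m, a, 21), (w, a, p, s, m, n, 9), (w, a, p, s, m, u, 28), (w, a, p, s, m, x, 14), (w, a, p, s, w, a, 21), (w, a, p, s, w, n, 9), (w, a, p, s, w, u, 28), (w, a, p, s, w, x, 14), (w, a, p, s, x, a, 21), (w, a, p, s, x, n, 9), (w, a, p, s, x, u, 28), (w, a, p, s, x, x, 14), (w, a, p, s, y, a, 21), (w, a, p, s, y, n, 9), (w, a, p, s, y, u, 28), (w, a, p, s, y, x, 14), (w, x, u, k, m, a, 21), (w, x, u, k, m, n, 9), (w, x, u, k, m, u, 28), (w, x, u, k, m, x, 14), (w, x, u, k, w, a, 21), (w, x, u, k, w, n, 9), (w, x, u, k, w, u, 28), (w, x, u, k, w, x, 14), (w, x, u, k, x, a, 21), (w, x, u, k, x, n, 9), (w, x, u, k, x, u, 28), (w, x, u, k, x, x, 14), (w, x, u, k, y, a, 21), (w, x, u, k, y, n, 9), (w, x, u, k, y, u, 28), (w, x, u, k, y, x, 14), (w, y, z, z, m, a, 21), (w, y, z, z, m, n, 9), (w, y, z, z, m, u, 28), (w, y, z, z, m, x, 14), (w, y, z, z, w, a, 21), (w, y, z, z, w, n, 9), (w, y, z, z, w, u, 28), (w, y, z, z, w, x, 14), (w, y, z, z, x, a, 21), (w, y, z, z, x, n, 9), (w, y, z, z, x, u, 28), (w, y, z, z, x, x, 14), (w, y, z, z, y, a, 21), (w, y, z, z, y, n, 9), (w, y, z, z, y, u, 28), (w, y, z, z, y, x, 14)}
Selection G != w: {(n, a, c, n, q, w, 3), (n, a, c, n, q, y, 9), (n, a, c, n, s, w, 3), (n, a, c, n, s, y, 9), (n, a, c, n, v, w, 3), (n, a, c, n, v, y, 9), (n, z, m, s, q, w, 3), (n, z, m, s, q, y, 9), (n, z, m, s, s, w, 3), (n, z, m, s, s, y, 9), (n, z, m, s, v, w, 3), (n, z, m, s, v, y, 9)}
Keep only column(s) G, F, D (8 duplicate(s) eliminated): {(n, w, c), (n, w, m), (n, y, c), (n, y, m)}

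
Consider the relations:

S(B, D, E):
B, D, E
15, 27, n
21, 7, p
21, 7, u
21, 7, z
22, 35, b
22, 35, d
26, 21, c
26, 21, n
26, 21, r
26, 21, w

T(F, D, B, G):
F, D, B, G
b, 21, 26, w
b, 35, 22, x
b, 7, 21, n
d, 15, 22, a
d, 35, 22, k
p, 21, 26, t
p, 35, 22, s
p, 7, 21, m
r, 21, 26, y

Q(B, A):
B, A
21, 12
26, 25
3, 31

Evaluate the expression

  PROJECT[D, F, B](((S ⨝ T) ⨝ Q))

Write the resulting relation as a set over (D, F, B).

{(21, b, 26), (21, p, 26), (21, r, 26), (7, b, 21), (7, p, 21)}

Joining S and T on B, D yields {(21, 7, p, b, n), (21, 7, p, p, m), (21, 7, u, b, n), (21, 7, u, p, m), (21, 7, z, b, n), (21, 7, z, p, m), (22, 35, b, b, x), (22, 35, b, d, k), (22, 35, b, p, s), (22, 35, d, b, x), (22, 35, d, d, k), (22, 35, d, p, s), (26, 21, c, b, w), (26, 21, c, p, t), (26, 21, c, r, y), (26, 21, n, b, w), (26, 21, n, p, t), (26, 21, n, r, y), (26, 21, r, b, w), (26, 21, r, p, t), (26, 21, r, r, y), (26, 21, w, b, w), (26, 21, w, p, t), (26, 21, w, r, y)}.
Joining (S ⨝ T) and Q on B yields {(21, 7, p, b, n, 12), (21, 7, p, p, m, 12), (21, 7, u, b, n, 12), (21, 7, u, p, m, 12), (21, 7, z, b, n, 12), (21, 7, z, p, m, 12), (26, 21, c, b, w, 25), (26, 21, c, p, t, 25), (26, 21, c, r, y, 25), (26, 21, n, b, w, 25), (26, 21, n, p, t, 25), (26, 21, n, r, y, 25), (26, 21, r, b, w, 25), (26, 21, r, p, t, 25), (26, 21, r, r, y, 25), (26, 21, w, b, w, 25), (26, 21, w, p, t, 25), (26, 21, w, r, y, 25)}.
Keep only column(s) D, F, B (13 duplicate(s) eliminated): {(21, b, 26), (21, p, 26), (21, r, 26), (7, b, 21), (7, p, 21)}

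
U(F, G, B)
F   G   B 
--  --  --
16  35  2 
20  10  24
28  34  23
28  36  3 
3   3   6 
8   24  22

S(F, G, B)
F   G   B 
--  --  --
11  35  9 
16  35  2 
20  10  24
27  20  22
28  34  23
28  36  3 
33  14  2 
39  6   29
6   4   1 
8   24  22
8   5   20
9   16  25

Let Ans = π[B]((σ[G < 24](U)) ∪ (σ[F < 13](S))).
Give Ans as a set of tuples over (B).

σ[G < 24]: keep tuples satisfying G < 24 → {(20, 10, 24), (3, 3, 6)}
σ[F < 13]: keep tuples satisfying F < 13 → {(11, 35, 9), (6, 4, 1), (8, 24, 22), (8, 5, 20), (9, 16, 25)}
Taking the union: {(11, 35, 9), (20, 10, 24), (3, 3, 6), (6, 4, 1), (8, 24, 22), (8, 5, 20), (9, 16, 25)}
Projecting to B: {1, 20, 22, 24, 25, 6, 9}

{1, 20, 22, 24, 25, 6, 9}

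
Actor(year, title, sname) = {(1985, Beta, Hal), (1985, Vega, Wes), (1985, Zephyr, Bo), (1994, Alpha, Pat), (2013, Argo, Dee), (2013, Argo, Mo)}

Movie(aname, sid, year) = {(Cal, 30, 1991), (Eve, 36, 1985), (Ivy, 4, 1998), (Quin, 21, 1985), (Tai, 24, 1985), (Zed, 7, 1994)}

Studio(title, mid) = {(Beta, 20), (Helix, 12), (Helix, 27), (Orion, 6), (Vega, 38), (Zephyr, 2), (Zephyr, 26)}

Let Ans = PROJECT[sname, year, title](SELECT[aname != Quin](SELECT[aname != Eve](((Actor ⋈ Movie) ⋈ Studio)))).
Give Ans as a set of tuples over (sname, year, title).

Natural join on year: {(1985, Beta, Hal, Eve, 36), (1985, Beta, Hal, Quin, 21), (1985, Beta, Hal, Tai, 24), (1985, Vega, Wes, Eve, 36), (1985, Vega, Wes, Quin, 21), (1985, Vega, Wes, Tai, 24), (1985, Zephyr, Bo, Eve, 36), (1985, Zephyr, Bo, Quin, 21), (1985, Zephyr, Bo, Tai, 24), (1994, Alpha, Pat, Zed, 7)}
Natural join on title: {(1985, Beta, Hal, Eve, 36, 20), (1985, Beta, Hal, Quin, 21, 20), (1985, Beta, Hal, Tai, 24, 20), (1985, Vega, Wes, Eve, 36, 38), (1985, Vega, Wes, Quin, 21, 38), (1985, Vega, Wes, Tai, 24, 38), (1985, Zephyr, Bo, Eve, 36, 2), (1985, Zephyr, Bo, Eve, 36, 26), (1985, Zephyr, Bo, Quin, 21, 2), (1985, Zephyr, Bo, Quin, 21, 26), (1985, Zephyr, Bo, Tai, 24, 2), (1985, Zephyr, Bo, Tai, 24, 26)}
Apply σ_{aname != Eve}; surviving tuples: {(1985, Beta, Hal, Quin, 21, 20), (1985, Beta, Hal, Tai, 24, 20), (1985, Vega, Wes, Quin, 21, 38), (1985, Vega, Wes, Tai, 24, 38), (1985, Zephyr, Bo, Quin, 21, 2), (1985, Zephyr, Bo, Quin, 21, 26), (1985, Zephyr, Bo, Tai, 24, 2), (1985, Zephyr, Bo, Tai, 24, 26)}
Apply σ_{aname != Quin}; surviving tuples: {(1985, Beta, Hal, Tai, 24, 20), (1985, Vega, Wes, Tai, 24, 38), (1985, Zephyr, Bo, Tai, 24, 2), (1985, Zephyr, Bo, Tai, 24, 26)}
Keep only column(s) sname, year, title (1 duplicate(s) eliminated): {(Bo, 1985, Zephyr), (Hal, 1985, Beta), (Wes, 1985, Vega)}

{(Bo, 1985, Zephyr), (Hal, 1985, Beta), (Wes, 1985, Vega)}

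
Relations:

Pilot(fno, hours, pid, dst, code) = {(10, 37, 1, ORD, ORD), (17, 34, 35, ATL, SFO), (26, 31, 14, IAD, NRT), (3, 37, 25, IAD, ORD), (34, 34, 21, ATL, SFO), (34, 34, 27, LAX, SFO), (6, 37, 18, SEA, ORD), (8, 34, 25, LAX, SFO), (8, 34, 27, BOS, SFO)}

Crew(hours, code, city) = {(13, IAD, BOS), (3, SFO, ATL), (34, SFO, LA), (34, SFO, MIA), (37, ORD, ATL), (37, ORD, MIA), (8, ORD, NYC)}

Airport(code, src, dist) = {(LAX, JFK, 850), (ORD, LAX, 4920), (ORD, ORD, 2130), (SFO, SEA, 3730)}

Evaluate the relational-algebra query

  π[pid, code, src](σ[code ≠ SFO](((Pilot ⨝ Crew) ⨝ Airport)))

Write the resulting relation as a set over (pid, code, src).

{(1, ORD, LAX), (1, ORD, ORD), (18, ORD, LAX), (18, ORD, ORD), (25, ORD, LAX), (25, ORD, ORD)}

Joining Pilot and Crew on hours, code yields {(10, 37, 1, ORD, ORD, ATL), (10, 37, 1, ORD, ORD, MIA), (17, 34, 35, ATL, SFO, LA), (17, 34, 35, ATL, SFO, MIA), (3, 37, 25, IAD, ORD, ATL), (3, 37, 25, IAD, ORD, MIA), (34, 34, 21, ATL, SFO, LA), (34, 34, 21, ATL, SFO, MIA), (34, 34, 27, LAX, SFO, LA), (34, 34, 27, LAX, SFO, MIA), (6, 37, 18, SEA, ORD, ATL), (6, 37, 18, SEA, ORD, MIA), (8, 34, 25, LAX, SFO, LA), (8, 34, 25, LAX, SFO, MIA), (8, 34, 27, BOS, SFO, LA), (8, 34, 27, BOS, SFO, MIA)}.
Joining (Pilot ⨝ Crew) and Airport on code yields {(10, 37, 1, ORD, ORD, ATL, LAX, 4920), (10, 37, 1, ORD, ORD, ATL, ORD, 2130), (10, 37, 1, ORD, ORD, MIA, LAX, 4920), (10, 37, 1, ORD, ORD, MIA, ORD, 2130), (17, 34, 35, ATL, SFO, LA, SEA, 3730), (17, 34, 35, ATL, SFO, MIA, SEA, 3730), (3, 37, 25, IAD, ORD, ATL, LAX, 4920), (3, 37, 25, IAD, ORD, ATL, ORD, 2130), (3, 37, 25, IAD, ORD, MIA, LAX, 4920), (3, 37, 25, IAD, ORD, MIA, ORD, 2130), (34, 34, 21, ATL, SFO, LA, SEA, 3730), (34, 34, 21, ATL, SFO, MIA, SEA, 3730), (34, 34, 27, LAX, SFO, LA, SEA, 3730), (34, 34, 27, LAX, SFO, MIA, SEA, 3730), (6, 37, 18, SEA, ORD, ATL, LAX, 4920), (6, 37, 18, SEA, ORD, ATL, ORD, 2130), (6, 37, 18, SEA, ORD, MIA, LAX, 4920), (6, 37, 18, SEA, ORD, MIA, ORD, 2130), (8, 34, 25, LAX, SFO, LA, SEA, 3730), (8, 34, 25, LAX, SFO, MIA, SEA, 3730), (8, 34, 27, BOS, SFO, LA, SEA, 3730), (8, 34, 27, BOS, SFO, MIA, SEA, 3730)}.
σ[code ≠ SFO]: keep tuples satisfying code ≠ SFO → {(10, 37, 1, ORD, ORD, ATL, LAX, 4920), (10, 37, 1, ORD, ORD, ATL, ORD, 2130), (10, 37, 1, ORD, ORD, MIA, LAX, 4920), (10, 37, 1, ORD, ORD, MIA, ORD, 2130), (3, 37, 25, IAD, ORD, ATL, LAX, 4920), (3, 37, 25, IAD, ORD, ATL, ORD, 2130), (3, 37, 25, IAD, ORD, MIA, LAX, 4920), (3, 37, 25, IAD, ORD, MIA, ORD, 2130), (6, 37, 18, SEA, ORD, ATL, LAX, 4920), (6, 37, 18, SEA, ORD, ATL, ORD, 2130), (6, 37, 18, SEA, ORD, MIA, LAX, 4920), (6, 37, 18, SEA, ORD, MIA, ORD, 2130)}
π_{pid, code, src} gives {(1, ORD, LAX), (1, ORD, ORD), (18, ORD, LAX), (18, ORD, ORD), (25, ORD, LAX), (25, ORD, ORD)} (6 duplicate(s) eliminated).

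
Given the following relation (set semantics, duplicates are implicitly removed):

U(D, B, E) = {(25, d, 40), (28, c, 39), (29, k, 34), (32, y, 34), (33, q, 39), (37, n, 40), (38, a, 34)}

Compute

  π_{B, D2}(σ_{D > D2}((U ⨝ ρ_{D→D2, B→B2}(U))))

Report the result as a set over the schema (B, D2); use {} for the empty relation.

ρ[D→D2, B→B2]: schema becomes (D2, B2, E); tuples unchanged.
U ⋈ ρ_{D→D2, B→B2}(U) (natural join on E): {(25, d, 40, 25, d), (25, d, 40, 37, n), (28, c, 39, 28, c), (28, c, 39, 33, q), (29, k, 34, 29, k), (29, k, 34, 32, y), (29, k, 34, 38, a), (32, y, 34, 29, k), (32, y, 34, 32, y), (32, y, 34, 38, a), (33, q, 39, 28, c), (33, q, 39, 33, q), (37, n, 40, 25, d), (37, n, 40, 37, n), (38, a, 34, 29, k), (38, a, 34, 32, y), (38, a, 34, 38, a)}
σ[D > D2]: keep tuples satisfying D > D2 → {(32, y, 34, 29, k), (33, q, 39, 28, c), (37, n, 40, 25, d), (38, a, 34, 29, k), (38, a, 34, 32, y)}
π[B, D2]: project onto (B, D2) → {(a, 29), (a, 32), (n, 25), (q, 28), (y, 29)}

{(a, 29), (a, 32), (n, 25), (q, 28), (y, 29)}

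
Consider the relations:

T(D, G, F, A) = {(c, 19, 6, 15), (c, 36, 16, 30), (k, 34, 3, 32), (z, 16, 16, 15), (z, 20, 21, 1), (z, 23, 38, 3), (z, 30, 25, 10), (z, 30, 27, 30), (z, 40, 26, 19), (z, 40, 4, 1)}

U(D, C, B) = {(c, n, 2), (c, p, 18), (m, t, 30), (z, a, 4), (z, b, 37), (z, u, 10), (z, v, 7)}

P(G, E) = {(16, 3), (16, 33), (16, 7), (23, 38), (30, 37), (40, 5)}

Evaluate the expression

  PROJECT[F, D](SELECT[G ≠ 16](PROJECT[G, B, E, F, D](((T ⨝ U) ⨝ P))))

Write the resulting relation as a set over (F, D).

Joining T and U on D yields {(c, 19, 6, 15, n, 2), (c, 19, 6, 15, p, 18), (c, 36, 16, 30, n, 2), (c, 36, 16, 30, p, 18), (z, 16, 16, 15, a, 4), (z, 16, 16, 15, b, 37), (z, 16, 16, 15, u, 10), (z, 16, 16, 15, v, 7), (z, 20, 21, 1, a, 4), (z, 20, 21, 1, b, 37), (z, 20, 21, 1, u, 10), (z, 20, 21, 1, v, 7), (z, 23, 38, 3, a, 4), (z, 23, 38, 3, b, 37), (z, 23, 38, 3, u, 10), (z, 23, 38, 3, v, 7), (z, 30, 25, 10, a, 4), (z, 30, 25, 10, b, 37), (z, 30, 25, 10, u, 10), (z, 30, 25, 10, v, 7), (z, 30, 27, 30, a, 4), (z, 30, 27, 30, b, 37), (z, 30, 27, 30, u, 10), (z, 30, 27, 30, v, 7), (z, 40, 26, 19, a, 4), (z, 40, 26, 19, b, 37), (z, 40, 26, 19, u, 10), (z, 40, 26, 19, v, 7), (z, 40, 4, 1, a, 4), (z, 40, 4, 1, b, 37), (z, 40, 4, 1, u, 10), (z, 40, 4, 1, v, 7)}.
Joining (T ⨝ U) and P on G yields {(z, 16, 16, 15, a, 4, 3), (z, 16, 16, 15, a, 4, 33), (z, 16, 16, 15, a, 4, 7), (z, 16, 16, 15, b, 37, 3), (z, 16, 16, 15, b, 37, 33), (z, 16, 16, 15, b, 37, 7), (z, 16, 16, 15, u, 10, 3), (z, 16, 16, 15, u, 10, 33), (z, 16, 16, 15, u, 10, 7), (z, 16, 16, 15, v, 7, 3), (z, 16, 16, 15, v, 7, 33), (z, 16, 16, 15, v, 7, 7), (z, 23, 38, 3, a, 4, 38), (z, 23, 38, 3, b, 37, 38), (z, 23, 38, 3, u, 10, 38), (z, 23, 38, 3, v, 7, 38), (z, 30, 25, 10, a, 4, 37), (z, 30, 25, 10, b, 37, 37), (z, 30, 25, 10, u, 10, 37), (z, 30, 25, 10, v, 7, 37), (z, 30, 27, 30, a, 4, 37), (z, 30, 27, 30, b, 37, 37), (z, 30, 27, 30, u, 10, 37), (z, 30, 27, 30, v, 7, 37), (z, 40, 26, 19, a, 4, 5), (z, 40, 26, 19, b, 37, 5), (z, 40, 26, 19, u, 10, 5), (z, 40, 26, 19, v, 7, 5), (z, 40, 4, 1, a, 4, 5), (z, 40, 4, 1, b, 37, 5), (z, 40, 4, 1, u, 10, 5), (z, 40, 4, 1, v, 7, 5)}.
π_{G, B, E, F, D} gives {(16, 10, 3, 16, z), (16, 10, 33, 16, z), (16, 10, 7, 16, z), (16, 37, 3, 16, z), (16, 37, 33, 16, z), (16, 37, 7, 16, z), (16, 4, 3, 16, z), (16, 4, 33, 16, z), (16, 4, 7, 16, z), (16, 7, 3, 16, z), (16, 7, 33, 16, z), (16, 7, 7, 16, z), (23, 10, 38, 38, z), (23, 37, 38, 38, z), (23, 4, 38, 38, z), (23, 7, 38, 38, z), (30, 10, 37, 25, z), (30, 10, 37, 27, z), (30, 37, 37, 25, z), (30, 37, 37, 27, z), (30, 4, 37, 25, z), (30, 4, 37, 27, z), (30, 7, 37, 25, z), (30, 7, 37, 27, z), (40, 10, 5, 26, z), (40, 10, 5, 4, z), (40, 37, 5, 26, z), (40, 37, 5, 4, z), (40, 4, 5, 26, z), (40, 4, 5, 4, z), (40, 7, 5, 26, z), (40, 7, 5, 4, z)}.
Selection G ≠ 16: {(23, 10, 38, 38, z), (23, 37, 38, 38, z), (23, 4, 38, 38, z), (23, 7, 38, 38, z), (30, 10, 37, 25, z), (30, 10, 37, 27, z), (30, 37, 37, 25, z), (30, 37, 37, 27, z), (30, 4, 37, 25, z), (30, 4, 37, 27, z), (30, 7, 37, 25, z), (30, 7, 37, 27, z), (40, 10, 5, 26, z), (40, 10, 5, 4, z), (40, 37, 5, 26, z), (40, 37, 5, 4, z), (40, 4, 5, 26, z), (40, 4, 5, 4, z), (40, 7, 5, 26, z), (40, 7, 5, 4, z)}
π_{F, D} gives {(25, z), (26, z), (27, z), (38, z), (4, z)} (15 duplicate(s) eliminated).

{(25, z), (26, z), (27, z), (38, z), (4, z)}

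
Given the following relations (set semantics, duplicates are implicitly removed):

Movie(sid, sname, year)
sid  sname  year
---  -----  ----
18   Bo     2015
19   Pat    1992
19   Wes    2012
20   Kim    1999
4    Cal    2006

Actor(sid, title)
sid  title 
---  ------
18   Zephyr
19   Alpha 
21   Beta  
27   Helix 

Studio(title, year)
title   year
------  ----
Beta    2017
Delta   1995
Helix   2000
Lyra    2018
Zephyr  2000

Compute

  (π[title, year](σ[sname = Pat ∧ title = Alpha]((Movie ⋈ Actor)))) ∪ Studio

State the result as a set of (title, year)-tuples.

Natural join on sid: {(18, Bo, 2015, Zephyr), (19, Pat, 1992, Alpha), (19, Wes, 2012, Alpha)}
Apply σ_{sname = Pat ∧ title = Alpha}; surviving tuples: {(19, Pat, 1992, Alpha)}
Keep only column(s) title, year: {(Alpha, 1992)}
Union: {(Alpha, 1992)} with {(Beta, 2017), (Delta, 1995), (Helix, 2000), (Lyra, 2018), (Zephyr, 2000)} → {(Alpha, 1992), (Beta, 2017), (Delta, 1995), (Helix, 2000), (Lyra, 2018), (Zephyr, 2000)}

{(Alpha, 1992), (Beta, 2017), (Delta, 1995), (Helix, 2000), (Lyra, 2018), (Zephyr, 2000)}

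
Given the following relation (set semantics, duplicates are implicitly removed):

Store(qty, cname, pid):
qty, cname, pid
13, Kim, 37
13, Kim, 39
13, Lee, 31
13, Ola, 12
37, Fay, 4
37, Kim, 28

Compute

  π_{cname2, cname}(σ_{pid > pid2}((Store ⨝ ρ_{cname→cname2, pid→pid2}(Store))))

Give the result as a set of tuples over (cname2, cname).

{(Fay, Kim), (Kim, Kim), (Lee, Kim), (Ola, Kim), (Ola, Lee)}

ρ[cname→cname2, pid→pid2]: schema becomes (qty, cname2, pid2); tuples unchanged.
Natural join on qty: {(13, Kim, 37, Kim, 37), (13, Kim, 37, Kim, 39), (13, Kim, 37, Lee, 31), (13, Kim, 37, Ola, 12), (13, Kim, 39, Kim, 37), (13, Kim, 39, Kim, 39), (13, Kim, 39, Lee, 31), (13, Kim, 39, Ola, 12), (13, Lee, 31, Kim, 37), (13, Lee, 31, Kim, 39), (13, Lee, 31, Lee, 31), (13, Lee, 31, Ola, 12), (13, Ola, 12, Kim, 37), (13, Ola, 12, Kim, 39), (13, Ola, 12, Lee, 31), (13, Ola, 12, Ola, 12), (37, Fay, 4, Fay, 4), (37, Fay, 4, Kim, 28), (37, Kim, 28, Fay, 4), (37, Kim, 28, Kim, 28)}
Selection pid > pid2: {(13, Kim, 37, Lee, 31), (13, Kim, 37, Ola, 12), (13, Kim, 39, Kim, 37), (13, Kim, 39, Lee, 31), (13, Kim, 39, Ola, 12), (13, Lee, 31, Ola, 12), (37, Kim, 28, Fay, 4)}
Keep only column(s) cname2, cname (2 duplicate(s) eliminated): {(Fay, Kim), (Kim, Kim), (Lee, Kim), (Ola, Kim), (Ola, Lee)}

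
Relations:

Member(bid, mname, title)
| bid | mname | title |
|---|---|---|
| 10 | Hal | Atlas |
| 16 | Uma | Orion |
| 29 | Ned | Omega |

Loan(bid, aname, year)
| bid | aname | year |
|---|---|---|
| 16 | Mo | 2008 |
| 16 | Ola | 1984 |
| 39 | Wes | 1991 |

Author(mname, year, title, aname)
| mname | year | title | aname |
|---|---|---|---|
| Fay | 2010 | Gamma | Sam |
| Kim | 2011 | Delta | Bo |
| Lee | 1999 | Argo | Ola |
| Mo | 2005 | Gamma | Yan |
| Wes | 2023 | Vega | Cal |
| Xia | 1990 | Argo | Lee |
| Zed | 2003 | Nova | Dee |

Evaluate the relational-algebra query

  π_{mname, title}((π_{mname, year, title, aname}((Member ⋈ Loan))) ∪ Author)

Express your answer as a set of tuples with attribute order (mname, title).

Joining Member and Loan on bid yields {(16, Uma, Orion, Mo, 2008), (16, Uma, Orion, Ola, 1984)}.
π[mname, year, title, aname]: project onto (mname, year, title, aname) → {(Uma, 1984, Orion, Ola), (Uma, 2008, Orion, Mo)}
Union: {(Uma, 1984, Orion, Ola), (Uma, 2008, Orion, Mo)} with {(Fay, 2010, Gamma, Sam), (Kim, 2011, Delta, Bo), (Lee, 1999, Argo, Ola), (Mo, 2005, Gamma, Yan), (Wes, 2023, Vega, Cal), (Xia, 1990, Argo, Lee), (Zed, 2003, Nova, Dee)} → {(Fay, 2010, Gamma, Sam), (Kim, 2011, Delta, Bo), (Lee, 1999, Argo, Ola), (Mo, 2005, Gamma, Yan), (Uma, 1984, Orion, Ola), (Uma, 2008, Orion, Mo), (Wes, 2023, Vega, Cal), (Xia, 1990, Argo, Lee), (Zed, 2003, Nova, Dee)}
π[mname, title]: project onto (mname, title) (1 duplicate(s) eliminated) → {(Fay, Gamma), (Kim, Delta), (Lee, Argo), (Mo, Gamma), (Uma, Orion), (Wes, Vega), (Xia, Argo), (Zed, Nova)}

{(Fay, Gamma), (Kim, Delta), (Lee, Argo), (Mo, Gamma), (Uma, Orion), (Wes, Vega), (Xia, Argo), (Zed, Nova)}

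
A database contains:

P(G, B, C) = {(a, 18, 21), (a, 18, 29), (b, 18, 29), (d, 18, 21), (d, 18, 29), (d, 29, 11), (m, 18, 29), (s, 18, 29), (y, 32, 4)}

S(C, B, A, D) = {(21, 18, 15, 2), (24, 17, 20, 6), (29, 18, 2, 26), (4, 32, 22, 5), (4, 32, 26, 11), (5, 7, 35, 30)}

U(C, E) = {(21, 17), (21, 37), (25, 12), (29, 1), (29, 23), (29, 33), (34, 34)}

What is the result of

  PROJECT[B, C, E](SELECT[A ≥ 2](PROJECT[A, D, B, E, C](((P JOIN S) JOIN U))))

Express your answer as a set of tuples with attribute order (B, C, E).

Natural join on B, C: {(a, 18, 21, 15, 2), (a, 18, 29, 2, 26), (b, 18, 29, 2, 26), (d, 18, 21, 15, 2), (d, 18, 29, 2, 26), (m, 18, 29, 2, 26), (s, 18, 29, 2, 26), (y, 32, 4, 22, 5), (y, 32, 4, 26, 11)}
Natural join on C: {(a, 18, 21, 15, 2, 17), (a, 18, 21, 15, 2, 37), (a, 18, 29, 2, 26, 1), (a, 18, 29, 2, 26, 23), (a, 18, 29, 2, 26, 33), (b, 18, 29, 2, 26, 1), (b, 18, 29, 2, 26, 23), (b, 18, 29, 2, 26, 33), (d, 18, 21, 15, 2, 17), (d, 18, 21, 15, 2, 37), (d, 18, 29, 2, 26, 1), (d, 18, 29, 2, 26, 23), (d, 18, 29, 2, 26, 33), (m, 18, 29, 2, 26, 1), (m, 18, 29, 2, 26, 23), (m, 18, 29, 2, 26, 33), (s, 18, 29, 2, 26, 1), (s, 18, 29, 2, 26, 23), (s, 18, 29, 2, 26, 33)}
Projecting to A, D, B, E, C (14 duplicate(s) eliminated): {(15, 2, 18, 17, 21), (15, 2, 18, 37, 21), (2, 26, 18, 1, 29), (2, 26, 18, 23, 29), (2, 26, 18, 33, 29)}
Apply σ_{A ≥ 2}; surviving tuples: {(15, 2, 18, 17, 21), (15, 2, 18, 37, 21), (2, 26, 18, 1, 29), (2, 26, 18, 23, 29), (2, 26, 18, 33, 29)}
Projecting to B, C, E: {(18, 21, 17), (18, 21, 37), (18, 29, 1), (18, 29, 23), (18, 29, 33)}

{(18, 21, 17), (18, 21, 37), (18, 29, 1), (18, 29, 23), (18, 29, 33)}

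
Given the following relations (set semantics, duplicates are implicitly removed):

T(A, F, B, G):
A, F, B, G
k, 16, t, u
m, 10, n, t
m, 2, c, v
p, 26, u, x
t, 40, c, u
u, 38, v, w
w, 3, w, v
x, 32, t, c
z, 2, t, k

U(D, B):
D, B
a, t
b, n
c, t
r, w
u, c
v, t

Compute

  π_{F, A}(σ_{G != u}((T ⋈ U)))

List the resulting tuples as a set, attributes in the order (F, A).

{(10, m), (2, m), (2, z), (3, w), (32, x)}

Joining T and U on B yields {(k, 16, t, u, a), (k, 16, t, u, c), (k, 16, t, u, v), (m, 10, n, t, b), (m, 2, c, v, u), (t, 40, c, u, u), (w, 3, w, v, r), (x, 32, t, c, a), (x, 32, t, c, c), (x, 32, t, c, v), (z, 2, t, k, a), (z, 2, t, k, c), (z, 2, t, k, v)}.
Apply σ_{G != u}; surviving tuples: {(m, 10, n, t, b), (m, 2, c, v, u), (w, 3, w, v, r), (x, 32, t, c, a), (x, 32, t, c, c), (x, 32, t, c, v), (z, 2, t, k, a), (z, 2, t, k, c), (z, 2, t, k, v)}
π_{F, A} gives {(10, m), (2, m), (2, z), (3, w), (32, x)} (4 duplicate(s) eliminated).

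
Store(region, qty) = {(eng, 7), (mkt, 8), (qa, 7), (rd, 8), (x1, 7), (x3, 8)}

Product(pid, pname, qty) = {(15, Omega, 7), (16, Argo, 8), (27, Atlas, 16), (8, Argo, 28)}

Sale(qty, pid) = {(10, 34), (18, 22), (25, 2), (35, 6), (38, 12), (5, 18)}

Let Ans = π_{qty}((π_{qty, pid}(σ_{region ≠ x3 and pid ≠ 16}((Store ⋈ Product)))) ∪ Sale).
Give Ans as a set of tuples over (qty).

{10, 18, 25, 35, 38, 5, 7}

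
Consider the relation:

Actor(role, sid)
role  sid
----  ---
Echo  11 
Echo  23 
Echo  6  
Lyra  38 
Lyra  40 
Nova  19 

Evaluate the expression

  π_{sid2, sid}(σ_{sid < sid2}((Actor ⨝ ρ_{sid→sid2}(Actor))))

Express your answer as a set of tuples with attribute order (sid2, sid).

ρ[sid→sid2]: schema becomes (role, sid2); tuples unchanged.
Joining Actor and ρ_{sid→sid2}(Actor) on role yields {(Echo, 11, 11), (Echo, 11, 23), (Echo, 11, 6), (Echo, 23, 11), (Echo, 23, 23), (Echo, 23, 6), (Echo, 6, 11), (Echo, 6, 23), (Echo, 6, 6), (Lyra, 38, 38), (Lyra, 38, 40), (Lyra, 40, 38), (Lyra, 40, 40), (Nova, 19, 19)}.
Apply σ_{sid < sid2}; surviving tuples: {(Echo, 11, 23), (Echo, 6, 11), (Echo, 6, 23), (Lyra, 38, 40)}
Projecting to sid2, sid: {(11, 6), (23, 11), (23, 6), (40, 38)}

{(11, 6), (23, 11), (23, 6), (40, 38)}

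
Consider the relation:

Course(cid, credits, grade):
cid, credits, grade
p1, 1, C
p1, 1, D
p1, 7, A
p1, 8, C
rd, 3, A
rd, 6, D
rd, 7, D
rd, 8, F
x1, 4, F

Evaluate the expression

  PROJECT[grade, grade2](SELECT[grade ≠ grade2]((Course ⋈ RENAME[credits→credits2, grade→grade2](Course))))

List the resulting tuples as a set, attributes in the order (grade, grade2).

ρ[credits→credits2, grade→grade2]: schema becomes (cid, credits2, grade2); tuples unchanged.
Course ⋈ RENAME[credits→credits2, grade→grade2](Course) (natural join on cid): {(p1, 1, C, 1, C), (p1, 1, C, 1, D), (p1, 1, C, 7, A), (p1, 1, C, 8, C), (p1, 1, D, 1, C), (p1, 1, D, 1, D), (p1, 1, D, 7, A), (p1, 1, D, 8, C), (p1, 7, A, 1, C), (p1, 7, A, 1, D), (p1, 7, A, 7, A), (p1, 7, A, 8, C), (p1, 8, C, 1, C), (p1, 8, C, 1, D), (p1, 8, C, 7, A), (p1, 8, C, 8, C), (rd, 3, A, 3, A), (rd, 3, A, 6, D), (rd, 3, A, 7, D), (rd, 3, A, 8, F), (rd, 6, D, 3, A), (rd, 6, D, 6, D), (rd, 6, D, 7, D), (rd, 6, D, 8, F), (rd, 7, D, 3, A), (rd, 7, D, 6, D), (rd, 7, D, 7, D), (rd, 7, D, 8, F), (rd, 8, F, 3, A), (rd, 8, F, 6, D), (rd, 8, F, 7, D), (rd, 8, F, 8, F), (x1, 4, F, 4, F)}
Apply σ_{grade ≠ grade2}; surviving tuples: {(p1, 1, C, 1, D), (p1, 1, C, 7, A), (p1, 1, D, 1, C), (p1, 1, D, 7, A), (p1, 1, D, 8, C), (p1, 7, A, 1, C), (p1, 7, A, 1, D), (p1, 7, A, 8, C), (p1, 8, C, 1, D), (p1, 8, C, 7, A), (rd, 3, A, 6, D), (rd, 3, A, 7, D), (rd, 3, A, 8, F), (rd, 6, D, 3, A), (rd, 6, D, 8, F), (rd, 7, D, 3, A), (rd, 7, D, 8, F), (rd, 8, F, 3, A), (rd, 8, F, 6, D), (rd, 8, F, 7, D)}
Keep only column(s) grade, grade2 (10 duplicate(s) eliminated): {(A, C), (A, D), (A, F), (C, A), (C, D), (D, A), (D, C), (D, F), (F, A), (F, D)}

{(A, C), (A, D), (A, F), (C, A), (C, D), (D, A), (D, C), (D, F), (F, A), (F, D)}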